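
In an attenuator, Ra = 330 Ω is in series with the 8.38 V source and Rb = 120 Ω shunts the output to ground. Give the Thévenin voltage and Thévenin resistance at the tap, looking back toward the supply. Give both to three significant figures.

V_th = 2.23 V, R_th = 88.0 Ω

V_th is the open-circuit tap voltage: 8.38 × 120/(330 + 120) = 2.23 V.
With the supply zeroed, Ra and Rb appear in parallel from the tap: R_th = Ra‖Rb = (330 × 120)/450.0 = 88.0 Ω.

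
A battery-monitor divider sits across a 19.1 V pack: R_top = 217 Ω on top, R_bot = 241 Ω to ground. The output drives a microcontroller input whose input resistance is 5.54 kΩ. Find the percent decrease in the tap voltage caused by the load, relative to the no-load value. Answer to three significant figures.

2.02 %

The divider's output (Thévenin) resistance is R_top‖R_bot = 114.2 Ω.
Fractional drop under load = R_th/(R_th + R_L) = 114.2 / (114.2 + 5540) = 0.02019.
So the output falls by 2.02 %.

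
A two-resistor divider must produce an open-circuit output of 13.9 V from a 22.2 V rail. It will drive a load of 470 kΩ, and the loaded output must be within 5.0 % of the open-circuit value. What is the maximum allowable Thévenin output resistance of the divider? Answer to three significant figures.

Loading drop = R_th/(R_th + R_L) ≤ 0.0500, so R_th ≤ R_L · ε/(1−ε) = 470 kΩ × 0.0500/0.9500 = 24.7 kΩ.
(Any R1, R2 with R2/(R1+R2) = 0.626 and R1‖R2 ≤ 24.7 kΩ will meet the spec.)

R_th ≤ 24.7 kΩ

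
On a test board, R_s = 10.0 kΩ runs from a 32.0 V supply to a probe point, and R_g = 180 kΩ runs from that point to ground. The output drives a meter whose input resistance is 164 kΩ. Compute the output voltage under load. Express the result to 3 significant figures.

The load sits in parallel with R_g: R_g‖R_L = (180 × 164) / (180 + 164) = 85.81 kΩ.
V_out = 32.0 × 85.81 / (10.0 + 85.81) = 32.0 × 85.81/95.81 = 28.7 V.

V_out ≈ 28.7 V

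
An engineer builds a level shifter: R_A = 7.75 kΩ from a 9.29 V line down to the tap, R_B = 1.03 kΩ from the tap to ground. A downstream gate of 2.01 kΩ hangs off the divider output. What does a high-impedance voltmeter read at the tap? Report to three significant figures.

The load sits in parallel with R_B: R_B‖R_L = (1.03 × 2.01) / (1.03 + 2.01) = 0.6810 kΩ.
V_out = 9.29 × 0.6810 / (7.75 + 0.6810) = 9.29 × 0.6810/8.431 = 0.750 V.
(Unloaded it would have been 1.09 V.)

V_out ≈ 0.750 V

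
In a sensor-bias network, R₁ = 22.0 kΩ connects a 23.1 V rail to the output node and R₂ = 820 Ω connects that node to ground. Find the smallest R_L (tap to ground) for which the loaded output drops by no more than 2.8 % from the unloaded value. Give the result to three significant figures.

Output resistance R_th = R₁‖R₂ = (22000 × 820)/22820 = 790.5 Ω.
The fractional drop is R_th/(R_th + R_L); requiring this ≤ 0.0280 gives R_L ≥ R_th(1/0.0280 − 1) = 790.5 × 34.71 = 27.4 kΩ.

R_L(min) ≈ 27.4 kΩ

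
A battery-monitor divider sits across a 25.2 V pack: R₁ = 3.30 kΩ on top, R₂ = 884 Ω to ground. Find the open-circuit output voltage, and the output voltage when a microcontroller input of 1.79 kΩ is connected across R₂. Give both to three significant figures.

Unloaded: 5.32 V; loaded: 3.83 V

Open-circuit: V = 25.2 × 884/(3300 + 884) = 5.32 V.
With the load, R₂ becomes R₂‖R_L = 591.8 Ω, so V = 25.2 × 591.8/3892 = 3.83 V.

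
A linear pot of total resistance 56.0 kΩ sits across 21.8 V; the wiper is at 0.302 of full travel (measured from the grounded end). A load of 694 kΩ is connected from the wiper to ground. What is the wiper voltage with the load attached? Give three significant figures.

V ≈ 6.47 V

The wiper splits the pot into (1−α)R = 39.09 kΩ above and αR = 16.91 kΩ below.
Lower section ‖ load = 16.51 kΩ.
V_wiper = 21.8 × 16.51/(39.09 + 16.51) = 6.47 V.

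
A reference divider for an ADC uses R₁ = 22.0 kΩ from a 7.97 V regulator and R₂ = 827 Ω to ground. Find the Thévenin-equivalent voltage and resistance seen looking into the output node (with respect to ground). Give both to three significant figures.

V_th = 0.289 V, R_th = 797 Ω

V_th is the open-circuit tap voltage: 7.97 × 827/(22000 + 827) = 0.289 V.
With the supply zeroed, R₁ and R₂ appear in parallel from the tap: R_th = R₁‖R₂ = (22000 × 827)/22830 = 797 Ω.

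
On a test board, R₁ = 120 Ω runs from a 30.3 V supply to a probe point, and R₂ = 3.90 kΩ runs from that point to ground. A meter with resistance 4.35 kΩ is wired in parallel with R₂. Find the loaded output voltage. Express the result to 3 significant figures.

V_out ≈ 28.6 V

The load sits in parallel with R₂: R₂‖R_L = (3900 × 4350) / (3900 + 4350) = 2056 Ω.
V_out = 30.3 × 2056 / (120 + 2056) = 30.3 × 2056/2176 = 28.6 V.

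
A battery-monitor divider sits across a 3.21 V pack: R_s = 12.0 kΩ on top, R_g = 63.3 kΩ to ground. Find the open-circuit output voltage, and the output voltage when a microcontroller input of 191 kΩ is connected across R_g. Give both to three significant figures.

Open-circuit: V = 3.21 × 63.3/(12.0 + 63.3) = 2.70 V.
With the load, R_g becomes R_g‖R_L = 47.54 kΩ, so V = 3.21 × 47.54/59.54 = 2.56 V.

Unloaded: 2.70 V; loaded: 2.56 V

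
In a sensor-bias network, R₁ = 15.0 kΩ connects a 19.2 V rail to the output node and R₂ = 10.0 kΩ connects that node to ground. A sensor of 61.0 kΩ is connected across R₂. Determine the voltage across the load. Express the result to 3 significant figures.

V_out ≈ 6.99 V

The load sits in parallel with R₂: R₂‖R_L = (10.0 × 61.0) / (10.0 + 61.0) = 8.592 kΩ.
V_out = 19.2 × 8.592 / (15.0 + 8.592) = 19.2 × 8.592/23.59 = 6.99 V.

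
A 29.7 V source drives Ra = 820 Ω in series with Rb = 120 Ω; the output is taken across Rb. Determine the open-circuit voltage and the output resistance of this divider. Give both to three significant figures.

V_th is the open-circuit tap voltage: 29.7 × 120/(820 + 120) = 3.79 V.
With the supply zeroed, Ra and Rb appear in parallel from the tap: R_th = Ra‖Rb = (820 × 120)/940.0 = 105 Ω.

V_th = 3.79 V, R_th = 105 Ω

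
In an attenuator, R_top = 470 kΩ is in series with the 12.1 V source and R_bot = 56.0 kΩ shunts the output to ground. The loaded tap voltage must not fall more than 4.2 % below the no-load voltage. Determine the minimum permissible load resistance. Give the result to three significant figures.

R_L(min) ≈ 1.14 MΩ

Output resistance R_th = R_top‖R_bot = (470 × 56.0)/526.0 = 50.04 kΩ.
The fractional drop is R_th/(R_th + R_L); requiring this ≤ 0.0420 gives R_L ≥ R_th(1/0.0420 − 1) = 50.04 × 22.81 = 1.14 MΩ.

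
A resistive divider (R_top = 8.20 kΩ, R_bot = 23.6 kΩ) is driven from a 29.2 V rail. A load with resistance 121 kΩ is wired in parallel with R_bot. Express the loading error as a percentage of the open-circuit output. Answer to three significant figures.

The divider's output (Thévenin) resistance is R_top‖R_bot = 6.086 kΩ.
Fractional drop under load = R_th/(R_th + R_L) = 6.086 / (6.086 + 121) = 0.04789.
So the output falls by 4.79 %.

4.79 %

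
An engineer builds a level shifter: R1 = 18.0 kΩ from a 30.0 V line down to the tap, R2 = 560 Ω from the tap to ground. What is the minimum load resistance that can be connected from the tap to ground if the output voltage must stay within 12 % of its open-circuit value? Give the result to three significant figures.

Output resistance R_th = R1‖R2 = (18000 × 560)/18560 = 543.1 Ω.
The fractional drop is R_th/(R_th + R_L); requiring this ≤ 0.120 gives R_L ≥ R_th(1/0.120 − 1) = 543.1 × 7.333 = 3.98 kΩ.

R_L(min) ≈ 3.98 kΩ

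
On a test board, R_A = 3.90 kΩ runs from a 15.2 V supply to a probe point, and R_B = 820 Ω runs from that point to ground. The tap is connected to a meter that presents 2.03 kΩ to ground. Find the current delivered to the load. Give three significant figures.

R_B‖R_L = 584.1 Ω; V_out = 15.2 × 584.1/4484 = 1.980 V.
I_L = V_out / R_L = 1.980 / 2.03 kΩ = 0.975 mA.

I_L ≈ 0.975 mA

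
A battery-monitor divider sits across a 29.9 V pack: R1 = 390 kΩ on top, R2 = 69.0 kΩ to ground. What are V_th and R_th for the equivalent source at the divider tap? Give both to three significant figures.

V_th = 4.49 V, R_th = 58.6 kΩ

V_th is the open-circuit tap voltage: 29.9 × 69.0/(390 + 69.0) = 4.49 V.
With the supply zeroed, R1 and R2 appear in parallel from the tap: R_th = R1‖R2 = (390 × 69.0)/459.0 = 58.6 kΩ.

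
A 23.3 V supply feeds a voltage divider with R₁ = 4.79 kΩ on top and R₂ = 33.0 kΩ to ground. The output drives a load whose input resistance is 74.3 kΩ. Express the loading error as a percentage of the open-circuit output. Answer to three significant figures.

The divider's output (Thévenin) resistance is R₁‖R₂ = 4.183 kΩ.
Fractional drop under load = R_th/(R_th + R_L) = 4.183 / (4.183 + 74.3) = 0.05330.
So the output falls by 5.33 %.

5.33 %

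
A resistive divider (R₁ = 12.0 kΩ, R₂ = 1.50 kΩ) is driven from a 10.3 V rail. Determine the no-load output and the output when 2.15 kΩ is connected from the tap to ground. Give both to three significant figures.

Open-circuit: V = 10.3 × 1.50/(12.0 + 1.50) = 1.14 V.
With the load, R₂ becomes R₂‖R_L = 0.8836 kΩ, so V = 10.3 × 0.8836/12.88 = 0.706 V.

Unloaded: 1.14 V; loaded: 0.706 V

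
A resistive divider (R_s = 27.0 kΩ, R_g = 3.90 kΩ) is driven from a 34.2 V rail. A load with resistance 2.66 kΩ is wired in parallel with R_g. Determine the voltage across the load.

V_out ≈ 1.89 V

The load sits in parallel with R_g: R_g‖R_L = (3.90 × 2.66) / (3.90 + 2.66) = 1.581 kΩ.
V_out = 34.2 × 1.581 / (27.0 + 1.581) = 34.2 × 1.581/28.58 = 1.89 V.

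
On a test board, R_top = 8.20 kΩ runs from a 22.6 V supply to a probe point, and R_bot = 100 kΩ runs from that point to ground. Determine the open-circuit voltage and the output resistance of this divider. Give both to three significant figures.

V_th is the open-circuit tap voltage: 22.6 × 100/(8.20 + 100) = 20.9 V.
With the supply zeroed, R_top and R_bot appear in parallel from the tap: R_th = R_top‖R_bot = (8.20 × 100)/108.2 = 7.58 kΩ.

V_th = 20.9 V, R_th = 7.58 kΩ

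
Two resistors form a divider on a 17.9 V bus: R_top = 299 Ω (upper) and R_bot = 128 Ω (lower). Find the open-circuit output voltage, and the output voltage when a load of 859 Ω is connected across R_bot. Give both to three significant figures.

Unloaded: 5.37 V; loaded: 4.86 V

Open-circuit: V = 17.9 × 128/(299 + 128) = 5.37 V.
With the load, R_bot becomes R_bot‖R_L = 111.4 Ω, so V = 17.9 × 111.4/410.4 = 4.86 V.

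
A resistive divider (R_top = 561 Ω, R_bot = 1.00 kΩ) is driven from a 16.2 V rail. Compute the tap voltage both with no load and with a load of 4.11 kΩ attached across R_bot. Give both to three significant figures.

Open-circuit: V = 16.2 × 1000/(561 + 1000) = 10.4 V.
With the load, R_bot becomes R_bot‖R_L = 804.3 Ω, so V = 16.2 × 804.3/1365 = 9.54 V.

Unloaded: 10.4 V; loaded: 9.54 V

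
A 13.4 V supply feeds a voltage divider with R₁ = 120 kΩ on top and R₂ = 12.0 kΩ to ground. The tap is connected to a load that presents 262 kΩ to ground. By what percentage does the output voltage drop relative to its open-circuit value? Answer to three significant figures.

4.00 %

The divider's output (Thévenin) resistance is R₁‖R₂ = 10.91 kΩ.
Fractional drop under load = R_th/(R_th + R_L) = 10.91 / (10.91 + 262) = 0.03997.
So the output falls by 4.00 %.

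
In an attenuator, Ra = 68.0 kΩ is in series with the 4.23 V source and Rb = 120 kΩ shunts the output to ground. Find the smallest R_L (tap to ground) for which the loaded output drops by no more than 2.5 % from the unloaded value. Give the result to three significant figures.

Output resistance R_th = Ra‖Rb = (68.0 × 120)/188.0 = 43.40 kΩ.
The fractional drop is R_th/(R_th + R_L); requiring this ≤ 0.0250 gives R_L ≥ R_th(1/0.0250 − 1) = 43.40 × 39.00 = 1.69 MΩ.

R_L(min) ≈ 1.69 MΩ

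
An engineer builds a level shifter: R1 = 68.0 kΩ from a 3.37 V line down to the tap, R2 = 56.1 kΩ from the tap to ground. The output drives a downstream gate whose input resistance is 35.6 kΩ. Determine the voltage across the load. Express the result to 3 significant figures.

The load sits in parallel with R2: R2‖R_L = (56.1 × 35.6) / (56.1 + 35.6) = 21.78 kΩ.
V_out = 3.37 × 21.78 / (68.0 + 21.78) = 3.37 × 21.78/89.78 = 0.818 V.

V_out ≈ 0.818 V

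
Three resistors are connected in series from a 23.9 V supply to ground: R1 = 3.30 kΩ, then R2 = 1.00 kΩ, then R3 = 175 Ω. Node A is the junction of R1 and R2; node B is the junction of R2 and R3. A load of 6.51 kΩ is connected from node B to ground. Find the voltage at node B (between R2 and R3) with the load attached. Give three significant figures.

At node B, R3 is in parallel with the load: R3‖R_L = 170.4 Ω.
Below node A the resistance is R2 + (R3‖R_L) = 1170 Ω, so V_A = 23.9 × 1170/4470 = 6.257 V.
Then V_B = V_A × (R3‖R_L)/(R2 + R3‖R_L) = 6.257 × 170.4/1170 = 0.911 V.

V ≈ 0.911 V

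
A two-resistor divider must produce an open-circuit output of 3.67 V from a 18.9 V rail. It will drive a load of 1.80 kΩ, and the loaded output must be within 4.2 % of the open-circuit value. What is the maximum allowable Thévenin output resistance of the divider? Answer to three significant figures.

Loading drop = R_th/(R_th + R_L) ≤ 0.0420, so R_th ≤ R_L · ε/(1−ε) = 1.80 kΩ × 0.0420/0.9580 = 78.9 Ω.
(Any R1, R2 with R2/(R1+R2) = 0.194 and R1‖R2 ≤ 78.9 Ω will meet the spec.)

R_th ≤ 78.9 Ω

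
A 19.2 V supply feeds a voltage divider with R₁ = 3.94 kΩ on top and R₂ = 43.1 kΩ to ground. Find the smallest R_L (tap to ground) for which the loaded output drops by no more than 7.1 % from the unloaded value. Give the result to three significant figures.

R_L(min) ≈ 47.2 kΩ

Output resistance R_th = R₁‖R₂ = (3.94 × 43.1)/47.04 = 3.610 kΩ.
The fractional drop is R_th/(R_th + R_L); requiring this ≤ 0.0710 gives R_L ≥ R_th(1/0.0710 − 1) = 3.610 × 13.08 = 47.2 kΩ.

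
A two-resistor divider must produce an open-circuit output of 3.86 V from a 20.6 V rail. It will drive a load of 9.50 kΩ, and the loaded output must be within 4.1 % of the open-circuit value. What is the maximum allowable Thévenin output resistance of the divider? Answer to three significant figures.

Loading drop = R_th/(R_th + R_L) ≤ 0.0410, so R_th ≤ R_L · ε/(1−ε) = 9.50 kΩ × 0.0410/0.9590 = 406 Ω.

R_th ≤ 406 Ω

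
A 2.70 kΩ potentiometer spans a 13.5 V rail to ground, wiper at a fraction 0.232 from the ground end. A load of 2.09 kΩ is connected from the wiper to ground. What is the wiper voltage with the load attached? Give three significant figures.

V ≈ 2.55 V

The wiper splits the pot into (1−α)R = 2074 Ω above and αR = 626.4 Ω below.
Lower section ‖ load = 482.0 Ω.
V_wiper = 13.5 × 482.0/(2074 + 482.0) = 2.55 V.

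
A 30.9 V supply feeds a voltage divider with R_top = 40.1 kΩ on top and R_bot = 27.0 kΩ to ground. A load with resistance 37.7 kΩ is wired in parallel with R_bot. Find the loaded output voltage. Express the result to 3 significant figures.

V_out ≈ 8.71 V

The load sits in parallel with R_bot: R_bot‖R_L = (27.0 × 37.7) / (27.0 + 37.7) = 15.73 kΩ.
V_out = 30.9 × 15.73 / (40.1 + 15.73) = 30.9 × 15.73/55.83 = 8.71 V.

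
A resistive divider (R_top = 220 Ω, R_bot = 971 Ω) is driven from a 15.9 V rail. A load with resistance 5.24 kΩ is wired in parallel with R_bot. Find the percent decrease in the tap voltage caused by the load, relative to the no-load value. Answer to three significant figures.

The divider's output (Thévenin) resistance is R_top‖R_bot = 179.4 Ω.
Fractional drop under load = R_th/(R_th + R_L) = 179.4 / (179.4 + 5240) = 0.03310.
So the output falls by 3.31 %.

3.31 %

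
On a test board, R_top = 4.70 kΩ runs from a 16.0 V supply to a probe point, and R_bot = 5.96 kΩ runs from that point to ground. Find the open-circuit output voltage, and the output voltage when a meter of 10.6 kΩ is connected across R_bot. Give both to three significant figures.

Unloaded: 8.95 V; loaded: 7.17 V

Open-circuit: V = 16.0 × 5.96/(4.70 + 5.96) = 8.95 V.
With the load, R_bot becomes R_bot‖R_L = 3.815 kΩ, so V = 16.0 × 3.815/8.515 = 7.17 V.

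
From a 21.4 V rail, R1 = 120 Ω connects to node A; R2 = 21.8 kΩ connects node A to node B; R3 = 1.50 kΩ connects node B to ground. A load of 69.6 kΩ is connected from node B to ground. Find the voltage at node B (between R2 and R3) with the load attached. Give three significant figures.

V ≈ 1.34 V

At node B, R3 is in parallel with the load: R3‖R_L = 1468 Ω.
Below node A the resistance is R2 + (R3‖R_L) = 23270 Ω, so V_A = 21.4 × 23270/23390 = 21.29 V.
Then V_B = V_A × (R3‖R_L)/(R2 + R3‖R_L) = 21.29 × 1468/23270 = 1.34 V.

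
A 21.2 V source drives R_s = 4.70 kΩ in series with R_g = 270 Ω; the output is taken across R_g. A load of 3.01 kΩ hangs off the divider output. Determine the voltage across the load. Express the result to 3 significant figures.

The load sits in parallel with R_g: R_g‖R_L = (270 × 3010) / (270 + 3010) = 247.8 Ω.
V_out = 21.2 × 247.8 / (4700 + 247.8) = 21.2 × 247.8/4948 = 1.06 V.
(Unloaded it would have been 1.15 V.)

V_out ≈ 1.06 V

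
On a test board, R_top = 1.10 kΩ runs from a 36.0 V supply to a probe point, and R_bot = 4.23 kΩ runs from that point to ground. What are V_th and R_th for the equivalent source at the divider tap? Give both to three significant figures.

V_th = 28.6 V, R_th = 873 Ω

V_th is the open-circuit tap voltage: 36.0 × 4.23/(1.10 + 4.23) = 28.6 V.
With the supply zeroed, R_top and R_bot appear in parallel from the tap: R_th = R_top‖R_bot = (1.10 × 4.23)/5.330 = 873 Ω.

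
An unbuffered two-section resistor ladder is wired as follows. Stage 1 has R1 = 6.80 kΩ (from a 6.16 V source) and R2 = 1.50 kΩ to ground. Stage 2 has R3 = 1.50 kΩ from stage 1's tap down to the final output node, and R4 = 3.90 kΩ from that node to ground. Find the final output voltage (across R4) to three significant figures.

V_out ≈ 0.655 V

Stage 2 presents R3+R4 = 5.400 kΩ as a load on stage 1's tap.
Stage 1's lower leg becomes R2‖(R3+R4) = 1.174 kΩ, so V_mid = 6.16 × 1.174/7.974 = 0.9069 V.
Stage 2 is itself unloaded: V_out = V_mid × R4/(R3+R4) = 0.9069 × 3.90/5.400 = 0.655 V.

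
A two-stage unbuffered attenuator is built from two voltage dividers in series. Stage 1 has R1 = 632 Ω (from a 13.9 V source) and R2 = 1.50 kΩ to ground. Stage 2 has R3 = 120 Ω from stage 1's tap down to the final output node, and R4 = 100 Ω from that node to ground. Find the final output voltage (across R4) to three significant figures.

Stage 2 presents R3+R4 = 220.0 Ω as a load on stage 1's tap.
Stage 1's lower leg becomes R2‖(R3+R4) = 191.9 Ω, so V_mid = 13.9 × 191.9/823.9 = 3.237 V.
Stage 2 is itself unloaded: V_out = V_mid × R4/(R3+R4) = 3.237 × 100/220.0 = 1.47 V.

V_out ≈ 1.47 V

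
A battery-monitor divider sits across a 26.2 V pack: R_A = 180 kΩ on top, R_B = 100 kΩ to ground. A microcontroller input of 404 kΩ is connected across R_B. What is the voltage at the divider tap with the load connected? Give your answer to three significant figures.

V_out ≈ 8.07 V

The load sits in parallel with R_B: R_B‖R_L = (100 × 404) / (100 + 404) = 80.16 kΩ.
V_out = 26.2 × 80.16 / (180 + 80.16) = 26.2 × 80.16/260.2 = 8.07 V.
(Unloaded it would have been 9.36 V.)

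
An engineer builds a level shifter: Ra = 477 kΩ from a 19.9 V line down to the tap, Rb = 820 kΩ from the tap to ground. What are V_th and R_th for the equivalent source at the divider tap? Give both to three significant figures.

V_th is the open-circuit tap voltage: 19.9 × 820/(477 + 820) = 12.6 V.
With the supply zeroed, Ra and Rb appear in parallel from the tap: R_th = Ra‖Rb = (477 × 820)/1297 = 302 kΩ.

V_th = 12.6 V, R_th = 302 kΩ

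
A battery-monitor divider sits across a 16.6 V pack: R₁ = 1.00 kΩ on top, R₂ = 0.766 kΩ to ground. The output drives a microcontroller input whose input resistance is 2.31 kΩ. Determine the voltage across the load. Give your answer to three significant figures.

The load sits in parallel with R₂: R₂‖R_L = (766 × 2310) / (766 + 2310) = 575.2 Ω.
V_out = 16.6 × 575.2 / (1000 + 575.2) = 16.6 × 575.2/1575 = 6.06 V.

V_out ≈ 6.06 V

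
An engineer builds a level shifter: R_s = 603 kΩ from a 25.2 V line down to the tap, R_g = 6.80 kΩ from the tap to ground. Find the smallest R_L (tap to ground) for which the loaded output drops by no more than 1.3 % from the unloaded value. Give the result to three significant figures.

Output resistance R_th = R_s‖R_g = (603 × 6.80)/609.8 = 6.724 kΩ.
The fractional drop is R_th/(R_th + R_L); requiring this ≤ 0.0130 gives R_L ≥ R_th(1/0.0130 − 1) = 6.724 × 75.92 = 511 kΩ.

R_L(min) ≈ 511 kΩ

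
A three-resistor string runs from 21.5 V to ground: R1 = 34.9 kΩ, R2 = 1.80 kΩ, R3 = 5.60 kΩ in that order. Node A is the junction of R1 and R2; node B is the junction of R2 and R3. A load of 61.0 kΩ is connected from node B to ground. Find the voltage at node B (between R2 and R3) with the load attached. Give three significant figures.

At node B, R3 is in parallel with the load: R3‖R_L = 5.129 kΩ.
Below node A the resistance is R2 + (R3‖R_L) = 6.929 kΩ, so V_A = 21.5 × 6.929/41.83 = 3.562 V.
Then V_B = V_A × (R3‖R_L)/(R2 + R3‖R_L) = 3.562 × 5.129/6.929 = 2.64 V.

V ≈ 2.64 V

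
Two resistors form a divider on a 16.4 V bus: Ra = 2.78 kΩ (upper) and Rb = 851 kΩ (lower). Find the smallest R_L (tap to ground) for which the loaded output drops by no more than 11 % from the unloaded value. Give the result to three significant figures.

Output resistance R_th = Ra‖Rb = (2.78 × 851)/853.8 = 2.771 kΩ.
The fractional drop is R_th/(R_th + R_L); requiring this ≤ 0.110 gives R_L ≥ R_th(1/0.110 − 1) = 2.771 × 8.091 = 22.4 kΩ.

R_L(min) ≈ 22.4 kΩ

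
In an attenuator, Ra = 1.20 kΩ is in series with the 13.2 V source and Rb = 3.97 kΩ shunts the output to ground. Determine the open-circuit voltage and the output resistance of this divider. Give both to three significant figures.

V_th is the open-circuit tap voltage: 13.2 × 3.97/(1.20 + 3.97) = 10.1 V.
With the supply zeroed, Ra and Rb appear in parallel from the tap: R_th = Ra‖Rb = (1.20 × 3.97)/5.170 = 921 Ω.

V_th = 10.1 V, R_th = 921 Ω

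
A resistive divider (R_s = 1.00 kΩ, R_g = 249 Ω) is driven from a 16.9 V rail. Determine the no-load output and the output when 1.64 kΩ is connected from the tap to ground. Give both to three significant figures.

Open-circuit: V = 16.9 × 249/(1000 + 249) = 3.37 V.
With the load, R_g becomes R_g‖R_L = 216.2 Ω, so V = 16.9 × 216.2/1216 = 3.00 V.

Unloaded: 3.37 V; loaded: 3.00 V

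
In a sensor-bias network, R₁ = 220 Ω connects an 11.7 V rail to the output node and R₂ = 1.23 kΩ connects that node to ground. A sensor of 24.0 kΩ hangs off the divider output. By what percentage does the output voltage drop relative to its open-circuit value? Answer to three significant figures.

The divider's output (Thévenin) resistance is R₁‖R₂ = 186.6 Ω.
Fractional drop under load = R_th/(R_th + R_L) = 186.6 / (186.6 + 24000) = 0.007716.
So the output falls by 0.772 %.

0.772 %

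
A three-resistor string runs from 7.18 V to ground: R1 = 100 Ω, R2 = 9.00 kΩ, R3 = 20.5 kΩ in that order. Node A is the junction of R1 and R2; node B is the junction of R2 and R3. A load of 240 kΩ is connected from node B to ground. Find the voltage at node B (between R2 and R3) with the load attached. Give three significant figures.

At node B, R3 is in parallel with the load: R3‖R_L = 18890 Ω.
Below node A the resistance is R2 + (R3‖R_L) = 27890 Ω, so V_A = 7.18 × 27890/27990 = 7.154 V.
Then V_B = V_A × (R3‖R_L)/(R2 + R3‖R_L) = 7.154 × 18890/27890 = 4.85 V.

V ≈ 4.85 V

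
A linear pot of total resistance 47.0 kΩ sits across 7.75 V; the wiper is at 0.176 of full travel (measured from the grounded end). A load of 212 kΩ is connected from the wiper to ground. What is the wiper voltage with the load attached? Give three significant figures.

The wiper splits the pot into (1−α)R = 38.73 kΩ above and αR = 8.272 kΩ below.
Lower section ‖ load = 7.961 kΩ.
V_wiper = 7.75 × 7.961/(38.73 + 7.961) = 1.32 V.

V ≈ 1.32 V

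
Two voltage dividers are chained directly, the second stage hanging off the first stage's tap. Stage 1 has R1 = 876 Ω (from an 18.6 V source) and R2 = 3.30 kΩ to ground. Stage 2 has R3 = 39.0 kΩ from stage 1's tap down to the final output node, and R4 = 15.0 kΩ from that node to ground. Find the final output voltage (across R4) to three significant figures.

V_out ≈ 4.03 V

Stage 2 presents R3+R4 = 54000 Ω as a load on stage 1's tap.
Stage 1's lower leg becomes R2‖(R3+R4) = 3110 Ω, so V_mid = 18.6 × 3110/3986 = 14.51 V.
Stage 2 is itself unloaded: V_out = V_mid × R4/(R3+R4) = 14.51 × 15000/54000 = 4.03 V.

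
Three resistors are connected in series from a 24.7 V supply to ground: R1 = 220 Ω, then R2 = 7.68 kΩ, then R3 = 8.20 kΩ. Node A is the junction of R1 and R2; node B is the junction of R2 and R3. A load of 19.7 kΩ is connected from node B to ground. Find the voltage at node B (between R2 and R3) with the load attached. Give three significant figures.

At node B, R3 is in parallel with the load: R3‖R_L = 5790 Ω.
Below node A the resistance is R2 + (R3‖R_L) = 13470 Ω, so V_A = 24.7 × 13470/13690 = 24.30 V.
Then V_B = V_A × (R3‖R_L)/(R2 + R3‖R_L) = 24.30 × 5790/13470 = 10.4 V.

V ≈ 10.4 V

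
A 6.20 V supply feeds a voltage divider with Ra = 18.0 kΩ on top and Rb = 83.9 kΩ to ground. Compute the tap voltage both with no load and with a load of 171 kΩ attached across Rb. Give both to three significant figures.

Open-circuit: V = 6.20 × 83.9/(18.0 + 83.9) = 5.10 V.
With the load, Rb becomes Rb‖R_L = 56.28 kΩ, so V = 6.20 × 56.28/74.28 = 4.70 V.

Unloaded: 5.10 V; loaded: 4.70 V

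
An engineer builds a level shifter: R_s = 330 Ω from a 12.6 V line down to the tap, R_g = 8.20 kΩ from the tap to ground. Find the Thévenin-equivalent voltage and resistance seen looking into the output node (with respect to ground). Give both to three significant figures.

V_th is the open-circuit tap voltage: 12.6 × 8200/(330 + 8200) = 12.1 V.
With the supply zeroed, R_s and R_g appear in parallel from the tap: R_th = R_s‖R_g = (330 × 8200)/8530 = 317 Ω.

V_th = 12.1 V, R_th = 317 Ω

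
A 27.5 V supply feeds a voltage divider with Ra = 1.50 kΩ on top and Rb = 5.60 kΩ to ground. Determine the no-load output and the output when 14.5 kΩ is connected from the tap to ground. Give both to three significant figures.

Unloaded: 21.7 V; loaded: 20.1 V

Open-circuit: V = 27.5 × 5.60/(1.50 + 5.60) = 21.7 V.
With the load, Rb becomes Rb‖R_L = 4.040 kΩ, so V = 27.5 × 4.040/5.540 = 20.1 V.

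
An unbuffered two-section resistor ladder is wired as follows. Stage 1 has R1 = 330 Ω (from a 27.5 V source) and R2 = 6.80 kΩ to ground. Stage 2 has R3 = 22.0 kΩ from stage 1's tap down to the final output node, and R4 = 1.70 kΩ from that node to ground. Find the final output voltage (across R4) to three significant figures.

V_out ≈ 1.86 V

Stage 2 presents R3+R4 = 23700 Ω as a load on stage 1's tap.
Stage 1's lower leg becomes R2‖(R3+R4) = 5284 Ω, so V_mid = 27.5 × 5284/5614 = 25.88 V.
Stage 2 is itself unloaded: V_out = V_mid × R4/(R3+R4) = 25.88 × 1700/23700 = 1.86 V.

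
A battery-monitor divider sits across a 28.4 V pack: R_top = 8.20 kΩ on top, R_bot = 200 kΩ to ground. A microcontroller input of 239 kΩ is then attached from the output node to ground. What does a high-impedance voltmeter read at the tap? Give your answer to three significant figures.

V_out ≈ 26.4 V

The load sits in parallel with R_bot: R_bot‖R_L = (200 × 239) / (200 + 239) = 108.9 kΩ.
V_out = 28.4 × 108.9 / (8.20 + 108.9) = 28.4 × 108.9/117.1 = 26.4 V.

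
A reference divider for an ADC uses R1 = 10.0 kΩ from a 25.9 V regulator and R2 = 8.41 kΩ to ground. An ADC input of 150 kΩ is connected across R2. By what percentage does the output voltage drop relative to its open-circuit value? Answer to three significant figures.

2.96 %

The divider's output (Thévenin) resistance is R1‖R2 = 4.568 kΩ.
Fractional drop under load = R_th/(R_th + R_L) = 4.568 / (4.568 + 150) = 0.02955.
So the output falls by 2.96 %.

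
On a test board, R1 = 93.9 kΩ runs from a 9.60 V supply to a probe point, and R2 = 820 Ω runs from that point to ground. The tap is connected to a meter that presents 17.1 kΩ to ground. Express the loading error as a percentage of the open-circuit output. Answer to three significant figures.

4.54 %

The divider's output (Thévenin) resistance is R1‖R2 = 812.9 Ω.
Fractional drop under load = R_th/(R_th + R_L) = 812.9 / (812.9 + 17100) = 0.04538.
So the output falls by 4.54 %.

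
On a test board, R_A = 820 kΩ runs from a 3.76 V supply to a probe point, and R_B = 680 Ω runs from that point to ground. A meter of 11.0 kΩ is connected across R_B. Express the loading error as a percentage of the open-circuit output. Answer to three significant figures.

The divider's output (Thévenin) resistance is R_A‖R_B = 679.4 Ω.
Fractional drop under load = R_th/(R_th + R_L) = 679.4 / (679.4 + 11000) = 0.05817.
So the output falls by 5.82 %.

5.82 %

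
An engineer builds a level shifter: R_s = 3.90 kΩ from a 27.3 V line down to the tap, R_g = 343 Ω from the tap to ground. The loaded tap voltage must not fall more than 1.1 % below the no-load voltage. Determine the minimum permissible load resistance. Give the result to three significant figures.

R_L(min) ≈ 28.3 kΩ

Output resistance R_th = R_s‖R_g = (3900 × 343)/4243 = 315.3 Ω.
The fractional drop is R_th/(R_th + R_L); requiring this ≤ 0.0110 gives R_L ≥ R_th(1/0.0110 − 1) = 315.3 × 89.91 = 28.3 kΩ.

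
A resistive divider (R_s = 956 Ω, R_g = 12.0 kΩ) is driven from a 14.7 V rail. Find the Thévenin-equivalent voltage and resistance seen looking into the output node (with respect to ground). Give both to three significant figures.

V_th is the open-circuit tap voltage: 14.7 × 12000/(956 + 12000) = 13.6 V.
With the supply zeroed, R_s and R_g appear in parallel from the tap: R_th = R_s‖R_g = (956 × 12000)/12960 = 885 Ω.

V_th = 13.6 V, R_th = 885 Ω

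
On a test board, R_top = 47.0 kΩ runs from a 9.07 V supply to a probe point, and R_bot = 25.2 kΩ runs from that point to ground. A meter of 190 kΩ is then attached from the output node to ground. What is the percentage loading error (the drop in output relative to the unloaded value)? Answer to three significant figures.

7.95 %

The divider's output (Thévenin) resistance is R_top‖R_bot = 16.40 kΩ.
Fractional drop under load = R_th/(R_th + R_L) = 16.40 / (16.40 + 190) = 0.07948.
So the output falls by 7.95 %.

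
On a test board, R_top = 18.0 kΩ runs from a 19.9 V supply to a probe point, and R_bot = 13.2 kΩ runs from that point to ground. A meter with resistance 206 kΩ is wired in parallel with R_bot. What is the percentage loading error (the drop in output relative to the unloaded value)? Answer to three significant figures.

3.56 %

The divider's output (Thévenin) resistance is R_top‖R_bot = 7.615 kΩ.
Fractional drop under load = R_th/(R_th + R_L) = 7.615 / (7.615 + 206) = 0.03565.
So the output falls by 3.56 %.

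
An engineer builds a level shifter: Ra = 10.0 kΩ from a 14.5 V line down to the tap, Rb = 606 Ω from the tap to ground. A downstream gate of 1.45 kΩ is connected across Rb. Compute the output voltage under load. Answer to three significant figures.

V_out ≈ 0.594 V

The load sits in parallel with Rb: Rb‖R_L = (606 × 1450) / (606 + 1450) = 427.4 Ω.
V_out = 14.5 × 427.4 / (10000 + 427.4) = 14.5 × 427.4/10430 = 0.594 V.
(Unloaded it would have been 0.828 V.)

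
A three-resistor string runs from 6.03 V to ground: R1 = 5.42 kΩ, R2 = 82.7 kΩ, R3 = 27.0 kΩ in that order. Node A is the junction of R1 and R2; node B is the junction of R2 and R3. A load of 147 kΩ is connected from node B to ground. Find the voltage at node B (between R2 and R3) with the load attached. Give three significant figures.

At node B, R3 is in parallel with the load: R3‖R_L = 22.81 kΩ.
Below node A the resistance is R2 + (R3‖R_L) = 105.5 kΩ, so V_A = 6.03 × 105.5/110.9 = 5.735 V.
Then V_B = V_A × (R3‖R_L)/(R2 + R3‖R_L) = 5.735 × 22.81/105.5 = 1.24 V.

V ≈ 1.24 V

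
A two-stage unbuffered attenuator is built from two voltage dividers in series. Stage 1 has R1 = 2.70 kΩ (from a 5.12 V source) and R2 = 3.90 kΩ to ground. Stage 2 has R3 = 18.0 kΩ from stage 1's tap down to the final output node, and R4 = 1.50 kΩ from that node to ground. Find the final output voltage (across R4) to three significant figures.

V_out ≈ 0.215 V

Stage 2 presents R3+R4 = 19.50 kΩ as a load on stage 1's tap.
Stage 1's lower leg becomes R2‖(R3+R4) = 3.250 kΩ, so V_mid = 5.12 × 3.250/5.950 = 2.797 V.
Stage 2 is itself unloaded: V_out = V_mid × R4/(R3+R4) = 2.797 × 1.50/19.50 = 0.215 V.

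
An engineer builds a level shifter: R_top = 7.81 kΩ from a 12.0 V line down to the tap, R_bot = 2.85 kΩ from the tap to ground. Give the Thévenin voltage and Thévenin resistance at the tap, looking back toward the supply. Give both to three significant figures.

V_th is the open-circuit tap voltage: 12.0 × 2.85/(7.81 + 2.85) = 3.21 V.
With the supply zeroed, R_top and R_bot appear in parallel from the tap: R_th = R_top‖R_bot = (7.81 × 2.85)/10.66 = 2.09 kΩ.

V_th = 3.21 V, R_th = 2.09 kΩ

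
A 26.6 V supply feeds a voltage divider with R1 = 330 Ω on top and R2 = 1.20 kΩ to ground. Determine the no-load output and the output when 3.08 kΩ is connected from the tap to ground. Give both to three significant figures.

Unloaded: 20.9 V; loaded: 19.2 V

Open-circuit: V = 26.6 × 1200/(330 + 1200) = 20.9 V.
With the load, R2 becomes R2‖R_L = 863.6 Ω, so V = 26.6 × 863.6/1194 = 19.2 V.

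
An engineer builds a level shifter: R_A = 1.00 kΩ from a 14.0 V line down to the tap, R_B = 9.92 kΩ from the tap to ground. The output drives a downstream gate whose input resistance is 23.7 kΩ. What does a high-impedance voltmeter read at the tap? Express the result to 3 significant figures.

The load sits in parallel with R_B: R_B‖R_L = (9.92 × 23.7) / (9.92 + 23.7) = 6.993 kΩ.
V_out = 14.0 × 6.993 / (1.00 + 6.993) = 14.0 × 6.993/7.993 = 12.2 V.
(Unloaded it would have been 12.7 V.)

V_out ≈ 12.2 V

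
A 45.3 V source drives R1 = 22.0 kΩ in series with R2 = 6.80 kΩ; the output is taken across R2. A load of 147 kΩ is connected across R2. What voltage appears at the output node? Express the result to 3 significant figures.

V_out ≈ 10.3 V

The load sits in parallel with R2: R2‖R_L = (6.80 × 147) / (6.80 + 147) = 6.499 kΩ.
V_out = 45.3 × 6.499 / (22.0 + 6.499) = 45.3 × 6.499/28.50 = 10.3 V.
(Unloaded it would have been 10.7 V.)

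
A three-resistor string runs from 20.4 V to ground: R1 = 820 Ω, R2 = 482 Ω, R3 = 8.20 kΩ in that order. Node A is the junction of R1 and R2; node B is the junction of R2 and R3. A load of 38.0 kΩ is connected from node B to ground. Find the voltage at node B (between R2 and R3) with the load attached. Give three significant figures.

At node B, R3 is in parallel with the load: R3‖R_L = 6745 Ω.
Below node A the resistance is R2 + (R3‖R_L) = 7227 Ω, so V_A = 20.4 × 7227/8047 = 18.32 V.
Then V_B = V_A × (R3‖R_L)/(R2 + R3‖R_L) = 18.32 × 6745/7227 = 17.1 V.

V ≈ 17.1 V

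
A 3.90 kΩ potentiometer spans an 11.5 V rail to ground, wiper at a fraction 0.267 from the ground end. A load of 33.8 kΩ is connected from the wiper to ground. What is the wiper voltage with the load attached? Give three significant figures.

V ≈ 3.00 V

The wiper splits the pot into (1−α)R = 2.859 kΩ above and αR = 1.041 kΩ below.
Lower section ‖ load = 1.010 kΩ.
V_wiper = 11.5 × 1.010/(2.859 + 1.010) = 3.00 V.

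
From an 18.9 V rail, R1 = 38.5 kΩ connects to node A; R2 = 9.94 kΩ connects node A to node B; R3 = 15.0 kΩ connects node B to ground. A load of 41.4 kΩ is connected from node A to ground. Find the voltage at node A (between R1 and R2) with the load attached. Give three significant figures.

Below node A the series string R2+R3 = 24.94 kΩ sits in parallel with the 41.4 kΩ load: 15.56 kΩ.
V_A = 18.9 × 15.56/(38.5 + 15.56) = 5.44 V.

V ≈ 5.44 V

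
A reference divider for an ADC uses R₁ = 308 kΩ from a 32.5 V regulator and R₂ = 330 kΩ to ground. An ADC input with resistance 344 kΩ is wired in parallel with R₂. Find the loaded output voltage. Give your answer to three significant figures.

The load sits in parallel with R₂: R₂‖R_L = (330 × 344) / (330 + 344) = 168.4 kΩ.
V_out = 32.5 × 168.4 / (308 + 168.4) = 32.5 × 168.4/476.4 = 11.5 V.

V_out ≈ 11.5 V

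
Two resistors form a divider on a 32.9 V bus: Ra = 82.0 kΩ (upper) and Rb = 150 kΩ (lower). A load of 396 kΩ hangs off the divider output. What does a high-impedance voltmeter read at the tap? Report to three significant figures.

The load sits in parallel with Rb: Rb‖R_L = (150 × 396) / (150 + 396) = 108.8 kΩ.
V_out = 32.9 × 108.8 / (82.0 + 108.8) = 32.9 × 108.8/190.8 = 18.8 V.
(Unloaded it would have been 21.3 V.)

V_out ≈ 18.8 V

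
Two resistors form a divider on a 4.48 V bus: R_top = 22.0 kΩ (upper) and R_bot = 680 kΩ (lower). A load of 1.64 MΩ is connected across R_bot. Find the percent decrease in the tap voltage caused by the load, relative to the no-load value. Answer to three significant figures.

1.28 %

The divider's output (Thévenin) resistance is R_top‖R_bot = 21.31 kΩ.
Fractional drop under load = R_th/(R_th + R_L) = 21.31 / (21.31 + 1640) = 0.01283.
So the output falls by 1.28 %.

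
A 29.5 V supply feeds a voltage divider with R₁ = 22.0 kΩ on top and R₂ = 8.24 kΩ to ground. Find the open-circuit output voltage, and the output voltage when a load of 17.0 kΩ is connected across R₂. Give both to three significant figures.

Unloaded: 8.04 V; loaded: 5.94 V

Open-circuit: V = 29.5 × 8.24/(22.0 + 8.24) = 8.04 V.
With the load, R₂ becomes R₂‖R_L = 5.550 kΩ, so V = 29.5 × 5.550/27.55 = 5.94 V.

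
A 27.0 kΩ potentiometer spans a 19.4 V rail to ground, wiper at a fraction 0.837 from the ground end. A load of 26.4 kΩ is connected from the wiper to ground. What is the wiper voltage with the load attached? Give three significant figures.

The wiper splits the pot into (1−α)R = 4.401 kΩ above and αR = 22.60 kΩ below.
Lower section ‖ load = 12.18 kΩ.
V_wiper = 19.4 × 12.18/(4.401 + 12.18) = 14.2 V.

V ≈ 14.2 V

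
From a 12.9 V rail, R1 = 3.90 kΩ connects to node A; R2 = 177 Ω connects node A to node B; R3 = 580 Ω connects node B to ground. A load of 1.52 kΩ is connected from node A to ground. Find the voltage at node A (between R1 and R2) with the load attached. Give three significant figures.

Below node A the series string R2+R3 = 757.0 Ω sits in parallel with the 1520 Ω load: 505.3 Ω.
V_A = 12.9 × 505.3/(3900 + 505.3) = 1.48 V.

V ≈ 1.48 V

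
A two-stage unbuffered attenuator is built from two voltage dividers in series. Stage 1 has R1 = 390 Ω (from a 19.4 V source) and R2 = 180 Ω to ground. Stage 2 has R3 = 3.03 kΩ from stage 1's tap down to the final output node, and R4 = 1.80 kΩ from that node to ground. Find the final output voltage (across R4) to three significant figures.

Stage 2 presents R3+R4 = 4830 Ω as a load on stage 1's tap.
Stage 1's lower leg becomes R2‖(R3+R4) = 173.5 Ω, so V_mid = 19.4 × 173.5/563.5 = 5.974 V.
Stage 2 is itself unloaded: V_out = V_mid × R4/(R3+R4) = 5.974 × 1800/4830 = 2.23 V.

V_out ≈ 2.23 V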